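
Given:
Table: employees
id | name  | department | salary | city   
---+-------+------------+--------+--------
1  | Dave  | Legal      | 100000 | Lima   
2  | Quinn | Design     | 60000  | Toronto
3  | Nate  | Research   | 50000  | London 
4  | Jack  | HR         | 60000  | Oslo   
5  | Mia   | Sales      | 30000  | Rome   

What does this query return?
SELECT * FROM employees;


SELECT * returns all 5 rows with all columns

5 rows:
1, Dave, Legal, 100000, Lima
2, Quinn, Design, 60000, Toronto
3, Nate, Research, 50000, London
4, Jack, HR, 60000, Oslo
5, Mia, Sales, 30000, Rome


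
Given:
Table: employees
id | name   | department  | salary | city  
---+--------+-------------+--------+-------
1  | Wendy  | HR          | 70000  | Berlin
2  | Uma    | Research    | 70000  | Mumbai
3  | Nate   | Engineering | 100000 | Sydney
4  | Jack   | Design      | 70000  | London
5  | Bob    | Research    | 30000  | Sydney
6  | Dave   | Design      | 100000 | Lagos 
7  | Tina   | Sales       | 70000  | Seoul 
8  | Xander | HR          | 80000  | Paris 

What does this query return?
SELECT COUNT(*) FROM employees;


COUNT(*) counts all rows

8


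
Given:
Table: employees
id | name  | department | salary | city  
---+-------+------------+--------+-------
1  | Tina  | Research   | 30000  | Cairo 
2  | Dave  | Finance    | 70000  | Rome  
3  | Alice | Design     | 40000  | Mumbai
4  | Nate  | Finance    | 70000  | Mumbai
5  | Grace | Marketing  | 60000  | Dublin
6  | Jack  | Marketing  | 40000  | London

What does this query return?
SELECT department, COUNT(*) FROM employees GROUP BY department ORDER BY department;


Assigning each row to its department group:
  Tina -> Research
  Dave -> Finance
  Alice -> Design
  Nate -> Finance
  Grace -> Marketing
  Jack -> Marketing


4 groups:
Design, 1
Finance, 2
Marketing, 2
Research, 1


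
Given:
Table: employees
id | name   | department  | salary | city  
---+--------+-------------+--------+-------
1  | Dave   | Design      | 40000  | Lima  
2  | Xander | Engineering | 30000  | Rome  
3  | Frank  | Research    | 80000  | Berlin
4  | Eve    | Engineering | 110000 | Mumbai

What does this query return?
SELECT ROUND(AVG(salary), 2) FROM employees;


SUM(salary) = 260000
COUNT = 4
ROUND(AVG, 2) = ROUND(260000 / 4, 2) = 65000.0

65000.0


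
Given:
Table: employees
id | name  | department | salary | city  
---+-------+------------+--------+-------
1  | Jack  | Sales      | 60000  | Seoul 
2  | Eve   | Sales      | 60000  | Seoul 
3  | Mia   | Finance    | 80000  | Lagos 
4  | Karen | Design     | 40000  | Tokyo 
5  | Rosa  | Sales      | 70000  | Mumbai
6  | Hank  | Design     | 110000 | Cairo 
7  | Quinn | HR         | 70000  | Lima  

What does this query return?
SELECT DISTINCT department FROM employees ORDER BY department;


All 'department' values (row order): Sales, Sales, Finance, Design, Sales, Design, HR
Removing duplicates leaves 4 unique value(s).

4 values:
Design
Finance
HR
Sales


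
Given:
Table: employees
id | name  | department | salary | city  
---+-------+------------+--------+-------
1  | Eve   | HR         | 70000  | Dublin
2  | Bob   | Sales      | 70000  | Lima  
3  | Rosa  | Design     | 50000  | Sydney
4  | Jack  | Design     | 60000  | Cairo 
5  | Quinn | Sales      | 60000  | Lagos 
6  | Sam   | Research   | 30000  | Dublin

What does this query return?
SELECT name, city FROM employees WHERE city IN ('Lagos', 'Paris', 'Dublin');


Filtering: city IN ('Lagos', 'Paris', 'Dublin')
Matching: 3 rows

3 rows:
Eve, Dublin
Quinn, Lagos
Sam, Dublin


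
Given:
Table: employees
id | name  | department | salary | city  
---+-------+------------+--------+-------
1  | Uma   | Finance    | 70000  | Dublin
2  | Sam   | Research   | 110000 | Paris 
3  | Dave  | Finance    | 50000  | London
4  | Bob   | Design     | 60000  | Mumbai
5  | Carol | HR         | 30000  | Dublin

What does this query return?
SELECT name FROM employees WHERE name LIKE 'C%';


LIKE 'C%' matches names starting with 'C'
Matching: 1

1 rows:
Carol


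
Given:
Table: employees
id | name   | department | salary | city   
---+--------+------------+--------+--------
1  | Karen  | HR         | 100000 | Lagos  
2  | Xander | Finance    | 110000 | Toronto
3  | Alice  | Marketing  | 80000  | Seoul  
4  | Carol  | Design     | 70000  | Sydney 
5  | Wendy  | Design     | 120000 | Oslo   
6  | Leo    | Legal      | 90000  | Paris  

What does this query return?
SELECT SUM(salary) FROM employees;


SUM(salary) = 100000 + 110000 + 80000 + 70000 + 120000 + 90000 = 570000

570000


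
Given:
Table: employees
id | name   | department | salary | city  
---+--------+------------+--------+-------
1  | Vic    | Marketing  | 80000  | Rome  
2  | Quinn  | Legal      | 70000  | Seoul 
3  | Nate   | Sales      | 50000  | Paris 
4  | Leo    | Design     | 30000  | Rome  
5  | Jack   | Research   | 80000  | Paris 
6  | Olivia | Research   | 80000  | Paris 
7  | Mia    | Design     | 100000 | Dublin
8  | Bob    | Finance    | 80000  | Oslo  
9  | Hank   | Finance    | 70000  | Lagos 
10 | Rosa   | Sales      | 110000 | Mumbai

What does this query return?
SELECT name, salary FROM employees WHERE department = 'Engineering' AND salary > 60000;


Filtering: department = 'Engineering' AND salary > 60000
Matching: 0 rows

Empty result set (0 rows)


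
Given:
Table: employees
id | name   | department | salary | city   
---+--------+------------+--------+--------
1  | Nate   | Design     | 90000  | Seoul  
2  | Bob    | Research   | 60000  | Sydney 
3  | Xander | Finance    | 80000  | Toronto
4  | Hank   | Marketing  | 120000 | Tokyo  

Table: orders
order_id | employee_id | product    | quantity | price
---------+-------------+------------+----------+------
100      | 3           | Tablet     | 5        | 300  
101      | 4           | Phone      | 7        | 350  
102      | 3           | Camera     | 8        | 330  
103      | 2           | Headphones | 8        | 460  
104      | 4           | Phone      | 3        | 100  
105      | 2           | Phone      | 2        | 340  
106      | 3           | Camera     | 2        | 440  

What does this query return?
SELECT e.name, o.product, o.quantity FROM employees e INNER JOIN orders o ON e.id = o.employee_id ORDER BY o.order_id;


Joining employees.id = orders.employee_id:
  employee Xander (id=3) -> order Tablet
  employee Hank (id=4) -> order Phone
  employee Xander (id=3) -> order Camera
  employee Bob (id=2) -> order Headphones
  employee Hank (id=4) -> order Phone
  employee Bob (id=2) -> order Phone
  employee Xander (id=3) -> order Camera


7 rows:
Xander, Tablet, 5
Hank, Phone, 7
Xander, Camera, 8
Bob, Headphones, 8
Hank, Phone, 3
Bob, Phone, 2
Xander, Camera, 2


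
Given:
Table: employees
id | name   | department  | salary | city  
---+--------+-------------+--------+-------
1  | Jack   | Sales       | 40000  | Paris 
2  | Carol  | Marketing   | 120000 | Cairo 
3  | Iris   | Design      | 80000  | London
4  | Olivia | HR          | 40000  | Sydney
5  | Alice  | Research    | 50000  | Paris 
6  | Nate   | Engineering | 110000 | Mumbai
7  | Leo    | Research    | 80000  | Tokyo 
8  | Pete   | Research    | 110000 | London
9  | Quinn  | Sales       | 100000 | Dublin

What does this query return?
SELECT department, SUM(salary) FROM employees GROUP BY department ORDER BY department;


Summing salary within each department:
  Design: 80000 = 80000
  Engineering: 110000 = 110000
  HR: 40000 = 40000
  Marketing: 120000 = 120000
  Research: 50000 + 80000 + 110000 = 240000
  Sales: 40000 + 100000 = 140000


6 groups:
Design, 80000
Engineering, 110000
HR, 40000
Marketing, 120000
Research, 240000
Sales, 140000


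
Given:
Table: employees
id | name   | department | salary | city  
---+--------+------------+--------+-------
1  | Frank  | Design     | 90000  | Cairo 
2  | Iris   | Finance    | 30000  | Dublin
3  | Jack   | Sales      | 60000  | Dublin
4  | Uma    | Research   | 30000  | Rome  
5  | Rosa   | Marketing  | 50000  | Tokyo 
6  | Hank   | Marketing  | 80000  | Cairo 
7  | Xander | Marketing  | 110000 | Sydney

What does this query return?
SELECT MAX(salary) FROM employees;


Salaries: 90000, 30000, 60000, 30000, 50000, 80000, 110000
MAX = 110000

110000


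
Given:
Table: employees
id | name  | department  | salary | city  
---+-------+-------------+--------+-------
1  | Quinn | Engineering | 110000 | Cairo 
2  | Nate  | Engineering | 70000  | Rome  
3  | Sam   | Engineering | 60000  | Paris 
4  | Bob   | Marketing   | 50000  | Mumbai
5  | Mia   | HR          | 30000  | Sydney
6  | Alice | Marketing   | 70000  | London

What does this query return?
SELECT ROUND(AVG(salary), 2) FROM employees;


SUM(salary) = 390000
COUNT = 6
ROUND(AVG, 2) = ROUND(390000 / 6, 2) = 65000.0

65000.0


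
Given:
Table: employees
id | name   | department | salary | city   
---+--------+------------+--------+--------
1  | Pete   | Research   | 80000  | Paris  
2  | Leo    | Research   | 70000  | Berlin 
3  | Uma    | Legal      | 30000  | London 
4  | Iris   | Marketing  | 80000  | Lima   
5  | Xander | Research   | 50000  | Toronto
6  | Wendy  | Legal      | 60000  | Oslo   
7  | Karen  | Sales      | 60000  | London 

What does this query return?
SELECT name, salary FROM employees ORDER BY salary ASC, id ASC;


Sorting by salary ASC, then id ASC for ties

7 rows:
Uma, 30000
Xander, 50000
Wendy, 60000
Karen, 60000
Leo, 70000
Pete, 80000
Iris, 80000


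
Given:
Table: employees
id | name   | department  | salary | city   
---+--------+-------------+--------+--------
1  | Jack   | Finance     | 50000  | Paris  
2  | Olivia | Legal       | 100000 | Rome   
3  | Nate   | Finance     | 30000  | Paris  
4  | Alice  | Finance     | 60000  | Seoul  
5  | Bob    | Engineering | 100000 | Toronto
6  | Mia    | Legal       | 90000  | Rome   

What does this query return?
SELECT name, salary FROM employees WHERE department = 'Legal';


Filtering: department = 'Legal'
Matching rows: 2

2 rows:
Olivia, 100000
Mia, 90000


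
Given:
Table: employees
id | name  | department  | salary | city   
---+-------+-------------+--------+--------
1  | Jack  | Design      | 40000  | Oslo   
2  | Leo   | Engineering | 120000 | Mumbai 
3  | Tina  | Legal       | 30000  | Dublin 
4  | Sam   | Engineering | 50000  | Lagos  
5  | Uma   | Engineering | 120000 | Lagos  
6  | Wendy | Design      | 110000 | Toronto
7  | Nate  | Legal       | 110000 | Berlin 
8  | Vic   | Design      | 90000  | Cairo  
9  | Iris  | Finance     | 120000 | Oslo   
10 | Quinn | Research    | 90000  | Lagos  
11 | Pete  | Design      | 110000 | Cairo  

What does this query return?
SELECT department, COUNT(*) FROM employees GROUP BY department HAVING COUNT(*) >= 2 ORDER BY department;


Groups with count >= 2:
  Design: 4 -> PASS
  Engineering: 3 -> PASS
  Legal: 2 -> PASS
  Finance: 1 -> filtered out
  Research: 1 -> filtered out


3 groups:
Design, 4
Engineering, 3
Legal, 2


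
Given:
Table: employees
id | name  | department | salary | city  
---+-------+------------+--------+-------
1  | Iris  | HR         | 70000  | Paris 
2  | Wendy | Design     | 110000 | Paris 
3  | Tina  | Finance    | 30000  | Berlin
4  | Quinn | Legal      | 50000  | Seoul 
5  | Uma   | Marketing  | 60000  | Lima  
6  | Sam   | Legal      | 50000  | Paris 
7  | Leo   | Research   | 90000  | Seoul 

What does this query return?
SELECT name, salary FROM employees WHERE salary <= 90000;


Filtering: salary <= 90000
Matching: 6 rows

6 rows:
Iris, 70000
Tina, 30000
Quinn, 50000
Uma, 60000
Sam, 50000
Leo, 90000


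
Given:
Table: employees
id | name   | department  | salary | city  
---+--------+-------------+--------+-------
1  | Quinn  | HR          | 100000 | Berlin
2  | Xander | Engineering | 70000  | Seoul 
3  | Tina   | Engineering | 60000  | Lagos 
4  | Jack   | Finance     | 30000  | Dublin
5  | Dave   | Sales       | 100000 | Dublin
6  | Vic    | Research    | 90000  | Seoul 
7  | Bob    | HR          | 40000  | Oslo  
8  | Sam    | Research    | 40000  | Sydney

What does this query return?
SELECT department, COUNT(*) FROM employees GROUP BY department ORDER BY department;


Assigning each row to its department group:
  Quinn -> HR
  Xander -> Engineering
  Tina -> Engineering
  Jack -> Finance
  Dave -> Sales
  Vic -> Research
  Bob -> HR
  Sam -> Research


5 groups:
Engineering, 2
Finance, 1
HR, 2
Research, 2
Sales, 1


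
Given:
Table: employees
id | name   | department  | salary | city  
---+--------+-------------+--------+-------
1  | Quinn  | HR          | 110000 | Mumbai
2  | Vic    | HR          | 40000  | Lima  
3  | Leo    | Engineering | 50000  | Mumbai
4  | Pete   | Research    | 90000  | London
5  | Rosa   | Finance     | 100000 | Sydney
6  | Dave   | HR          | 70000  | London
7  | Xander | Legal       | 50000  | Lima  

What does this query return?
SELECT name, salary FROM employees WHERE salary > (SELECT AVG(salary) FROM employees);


Subquery: AVG(salary) = 72857.14
Filtering: salary > 72857.14
  Quinn (110000) -> MATCH
  Pete (90000) -> MATCH
  Rosa (100000) -> MATCH


3 rows:
Quinn, 110000
Pete, 90000
Rosa, 100000


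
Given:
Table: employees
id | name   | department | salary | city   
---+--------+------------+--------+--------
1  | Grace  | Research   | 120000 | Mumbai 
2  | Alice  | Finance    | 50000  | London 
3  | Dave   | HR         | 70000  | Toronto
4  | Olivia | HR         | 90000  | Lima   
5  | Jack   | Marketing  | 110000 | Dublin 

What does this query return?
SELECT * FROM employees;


SELECT * returns all 5 rows with all columns

5 rows:
1, Grace, Research, 120000, Mumbai
2, Alice, Finance, 50000, London
3, Dave, HR, 70000, Toronto
4, Olivia, HR, 90000, Lima
5, Jack, Marketing, 110000, Dublin


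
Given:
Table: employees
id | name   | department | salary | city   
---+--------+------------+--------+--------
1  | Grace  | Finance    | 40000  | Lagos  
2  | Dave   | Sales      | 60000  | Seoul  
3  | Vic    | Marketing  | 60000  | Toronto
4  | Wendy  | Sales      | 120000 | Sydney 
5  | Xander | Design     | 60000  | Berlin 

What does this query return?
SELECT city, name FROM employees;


Projecting columns: city, name

5 rows:
Lagos, Grace
Seoul, Dave
Toronto, Vic
Sydney, Wendy
Berlin, Xander


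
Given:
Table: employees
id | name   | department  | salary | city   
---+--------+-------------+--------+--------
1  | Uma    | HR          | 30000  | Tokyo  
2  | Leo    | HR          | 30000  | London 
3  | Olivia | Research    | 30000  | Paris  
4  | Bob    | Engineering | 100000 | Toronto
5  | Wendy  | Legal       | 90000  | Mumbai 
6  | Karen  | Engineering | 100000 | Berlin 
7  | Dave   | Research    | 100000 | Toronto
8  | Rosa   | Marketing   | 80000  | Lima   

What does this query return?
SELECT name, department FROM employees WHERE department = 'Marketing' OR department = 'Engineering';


Filtering: department = 'Marketing' OR 'Engineering'
Matching: 3 rows

3 rows:
Bob, Engineering
Karen, Engineering
Rosa, Marketing


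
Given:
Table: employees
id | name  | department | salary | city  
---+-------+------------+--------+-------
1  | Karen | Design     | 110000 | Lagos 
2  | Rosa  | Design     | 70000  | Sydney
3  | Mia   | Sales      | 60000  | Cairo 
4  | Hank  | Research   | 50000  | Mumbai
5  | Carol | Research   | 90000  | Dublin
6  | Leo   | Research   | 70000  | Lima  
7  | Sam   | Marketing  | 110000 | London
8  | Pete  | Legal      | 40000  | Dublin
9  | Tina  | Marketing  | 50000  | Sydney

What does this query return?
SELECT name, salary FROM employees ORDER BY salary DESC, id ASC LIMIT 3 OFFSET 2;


Sort by salary DESC (id ASC tiebreak), then skip 2 and take 3
Rows 3 through 5

3 rows:
Carol, 90000
Rosa, 70000
Leo, 70000


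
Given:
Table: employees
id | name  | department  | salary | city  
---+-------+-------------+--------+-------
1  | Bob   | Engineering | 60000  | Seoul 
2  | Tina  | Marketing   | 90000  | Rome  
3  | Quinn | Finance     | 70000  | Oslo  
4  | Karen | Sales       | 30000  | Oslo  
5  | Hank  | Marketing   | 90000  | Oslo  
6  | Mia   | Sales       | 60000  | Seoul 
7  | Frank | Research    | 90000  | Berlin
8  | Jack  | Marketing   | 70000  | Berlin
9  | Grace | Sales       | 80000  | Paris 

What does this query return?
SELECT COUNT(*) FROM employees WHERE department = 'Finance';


Counting rows where department = 'Finance'
  Quinn -> MATCH


1


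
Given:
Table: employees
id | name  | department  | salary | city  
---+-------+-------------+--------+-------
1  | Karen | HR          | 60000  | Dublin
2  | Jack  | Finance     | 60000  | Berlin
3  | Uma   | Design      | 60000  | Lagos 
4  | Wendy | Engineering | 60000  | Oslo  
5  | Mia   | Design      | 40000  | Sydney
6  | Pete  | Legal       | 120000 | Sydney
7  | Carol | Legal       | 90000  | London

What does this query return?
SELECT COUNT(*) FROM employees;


COUNT(*) counts all rows

7


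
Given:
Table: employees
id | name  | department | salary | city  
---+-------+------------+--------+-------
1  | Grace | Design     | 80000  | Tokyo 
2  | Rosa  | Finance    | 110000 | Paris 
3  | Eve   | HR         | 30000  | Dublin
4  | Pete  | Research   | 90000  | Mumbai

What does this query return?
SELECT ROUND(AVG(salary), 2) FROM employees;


SUM(salary) = 310000
COUNT = 4
ROUND(AVG, 2) = ROUND(310000 / 4, 2) = 77500.0

77500.0


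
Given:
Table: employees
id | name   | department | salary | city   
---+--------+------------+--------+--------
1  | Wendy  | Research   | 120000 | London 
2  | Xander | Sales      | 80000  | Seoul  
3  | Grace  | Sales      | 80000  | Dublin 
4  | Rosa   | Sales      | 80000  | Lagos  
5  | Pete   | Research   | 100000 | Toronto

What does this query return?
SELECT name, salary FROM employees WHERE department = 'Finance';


Filtering: department = 'Finance'
Matching rows: 0

Empty result set (0 rows)


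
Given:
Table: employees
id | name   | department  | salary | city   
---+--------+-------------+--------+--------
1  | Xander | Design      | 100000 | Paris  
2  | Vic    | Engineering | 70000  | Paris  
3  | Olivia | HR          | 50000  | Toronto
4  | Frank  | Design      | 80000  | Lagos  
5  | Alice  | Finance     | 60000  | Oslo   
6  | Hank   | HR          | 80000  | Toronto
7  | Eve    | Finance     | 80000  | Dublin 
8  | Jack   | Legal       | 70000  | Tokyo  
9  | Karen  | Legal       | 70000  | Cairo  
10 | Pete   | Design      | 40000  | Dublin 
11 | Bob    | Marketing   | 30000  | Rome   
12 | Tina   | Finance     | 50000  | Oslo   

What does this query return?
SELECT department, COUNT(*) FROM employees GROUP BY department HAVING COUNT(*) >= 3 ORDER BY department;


Groups with count >= 3:
  Design: 3 -> PASS
  Finance: 3 -> PASS
  Engineering: 1 -> filtered out
  HR: 2 -> filtered out
  Legal: 2 -> filtered out
  Marketing: 1 -> filtered out


2 groups:
Design, 3
Finance, 3


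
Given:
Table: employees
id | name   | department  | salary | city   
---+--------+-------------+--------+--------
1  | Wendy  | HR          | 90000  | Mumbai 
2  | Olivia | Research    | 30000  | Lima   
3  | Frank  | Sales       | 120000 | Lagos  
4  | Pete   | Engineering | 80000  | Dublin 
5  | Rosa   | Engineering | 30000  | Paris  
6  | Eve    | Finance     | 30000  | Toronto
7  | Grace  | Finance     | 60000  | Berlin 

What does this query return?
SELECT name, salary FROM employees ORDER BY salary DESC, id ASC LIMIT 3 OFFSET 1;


Sort by salary DESC (id ASC tiebreak), then skip 1 and take 3
Rows 2 through 4

3 rows:
Wendy, 90000
Pete, 80000
Grace, 60000


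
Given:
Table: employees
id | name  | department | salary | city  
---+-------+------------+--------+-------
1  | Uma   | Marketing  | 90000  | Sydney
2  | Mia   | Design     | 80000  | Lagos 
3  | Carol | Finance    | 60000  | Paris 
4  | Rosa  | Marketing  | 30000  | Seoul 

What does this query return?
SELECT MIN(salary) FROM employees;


Salaries: 90000, 80000, 60000, 30000
MIN = 30000

30000


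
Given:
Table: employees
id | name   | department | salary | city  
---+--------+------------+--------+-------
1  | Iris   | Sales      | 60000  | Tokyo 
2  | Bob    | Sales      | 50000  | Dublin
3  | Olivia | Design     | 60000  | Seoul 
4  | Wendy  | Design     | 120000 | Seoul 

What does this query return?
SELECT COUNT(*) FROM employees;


COUNT(*) counts all rows

4


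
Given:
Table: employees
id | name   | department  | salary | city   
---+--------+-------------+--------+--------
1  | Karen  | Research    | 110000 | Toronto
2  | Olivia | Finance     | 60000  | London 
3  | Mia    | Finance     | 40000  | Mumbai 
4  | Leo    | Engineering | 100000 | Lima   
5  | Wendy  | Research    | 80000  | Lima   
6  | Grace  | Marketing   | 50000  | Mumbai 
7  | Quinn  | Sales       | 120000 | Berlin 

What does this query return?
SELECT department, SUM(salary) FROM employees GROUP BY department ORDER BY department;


Summing salary within each department:
  Engineering: 100000 = 100000
  Finance: 60000 + 40000 = 100000
  Marketing: 50000 = 50000
  Research: 110000 + 80000 = 190000
  Sales: 120000 = 120000


5 groups:
Engineering, 100000
Finance, 100000
Marketing, 50000
Research, 190000
Sales, 120000


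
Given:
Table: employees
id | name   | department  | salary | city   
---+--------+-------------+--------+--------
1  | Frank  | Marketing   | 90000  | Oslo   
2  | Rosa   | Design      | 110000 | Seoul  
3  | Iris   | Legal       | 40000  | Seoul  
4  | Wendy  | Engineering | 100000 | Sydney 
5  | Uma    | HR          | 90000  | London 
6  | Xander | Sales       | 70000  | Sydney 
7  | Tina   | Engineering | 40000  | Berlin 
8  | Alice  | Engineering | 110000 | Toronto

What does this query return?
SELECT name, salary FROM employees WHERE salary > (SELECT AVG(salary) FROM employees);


Subquery: AVG(salary) = 81250.0
Filtering: salary > 81250.0
  Frank (90000) -> MATCH
  Rosa (110000) -> MATCH
  Wendy (100000) -> MATCH
  Uma (90000) -> MATCH
  Alice (110000) -> MATCH


5 rows:
Frank, 90000
Rosa, 110000
Wendy, 100000
Uma, 90000
Alice, 110000


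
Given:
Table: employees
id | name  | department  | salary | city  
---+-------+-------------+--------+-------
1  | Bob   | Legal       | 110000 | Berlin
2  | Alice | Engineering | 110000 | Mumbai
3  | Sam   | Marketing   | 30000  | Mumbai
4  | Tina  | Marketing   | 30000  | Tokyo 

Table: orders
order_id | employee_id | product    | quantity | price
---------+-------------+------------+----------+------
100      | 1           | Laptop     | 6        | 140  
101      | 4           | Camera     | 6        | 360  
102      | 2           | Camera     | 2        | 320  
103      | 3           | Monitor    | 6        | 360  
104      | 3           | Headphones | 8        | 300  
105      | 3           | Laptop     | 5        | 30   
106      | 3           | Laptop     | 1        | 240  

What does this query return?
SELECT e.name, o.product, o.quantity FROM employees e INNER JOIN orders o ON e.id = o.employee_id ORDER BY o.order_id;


Joining employees.id = orders.employee_id:
  employee Bob (id=1) -> order Laptop
  employee Tina (id=4) -> order Camera
  employee Alice (id=2) -> order Camera
  employee Sam (id=3) -> order Monitor
  employee Sam (id=3) -> order Headphones
  employee Sam (id=3) -> order Laptop
  employee Sam (id=3) -> order Laptop


7 rows:
Bob, Laptop, 6
Tina, Camera, 6
Alice, Camera, 2
Sam, Monitor, 6
Sam, Headphones, 8
Sam, Laptop, 5
Sam, Laptop, 1


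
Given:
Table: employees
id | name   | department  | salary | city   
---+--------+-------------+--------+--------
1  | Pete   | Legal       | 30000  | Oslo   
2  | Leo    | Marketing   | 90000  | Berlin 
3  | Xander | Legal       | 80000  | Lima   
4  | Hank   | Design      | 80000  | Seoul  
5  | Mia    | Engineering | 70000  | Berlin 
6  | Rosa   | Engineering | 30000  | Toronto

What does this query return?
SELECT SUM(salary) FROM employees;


SUM(salary) = 30000 + 90000 + 80000 + 80000 + 70000 + 30000 = 380000

380000


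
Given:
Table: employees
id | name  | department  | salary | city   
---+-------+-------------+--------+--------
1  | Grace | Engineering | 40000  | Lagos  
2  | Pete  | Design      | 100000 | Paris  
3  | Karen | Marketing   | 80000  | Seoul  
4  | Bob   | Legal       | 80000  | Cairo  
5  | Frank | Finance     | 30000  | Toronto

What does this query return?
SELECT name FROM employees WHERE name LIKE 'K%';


LIKE 'K%' matches names starting with 'K'
Matching: 1

1 rows:
Karen


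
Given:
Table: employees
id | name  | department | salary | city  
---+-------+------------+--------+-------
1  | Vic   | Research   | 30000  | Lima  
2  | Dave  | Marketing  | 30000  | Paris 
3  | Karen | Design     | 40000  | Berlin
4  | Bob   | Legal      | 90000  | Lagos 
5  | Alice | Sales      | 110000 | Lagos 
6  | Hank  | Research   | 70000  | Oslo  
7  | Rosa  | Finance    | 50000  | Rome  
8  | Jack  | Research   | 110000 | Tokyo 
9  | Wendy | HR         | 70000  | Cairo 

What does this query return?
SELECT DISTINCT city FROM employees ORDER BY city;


All 'city' values (row order): Lima, Paris, Berlin, Lagos, Lagos, Oslo, Rome, Tokyo, Cairo
Removing duplicates leaves 8 unique value(s).

8 values:
Berlin
Cairo
Lagos
Lima
Oslo
Paris
Rome
Tokyo


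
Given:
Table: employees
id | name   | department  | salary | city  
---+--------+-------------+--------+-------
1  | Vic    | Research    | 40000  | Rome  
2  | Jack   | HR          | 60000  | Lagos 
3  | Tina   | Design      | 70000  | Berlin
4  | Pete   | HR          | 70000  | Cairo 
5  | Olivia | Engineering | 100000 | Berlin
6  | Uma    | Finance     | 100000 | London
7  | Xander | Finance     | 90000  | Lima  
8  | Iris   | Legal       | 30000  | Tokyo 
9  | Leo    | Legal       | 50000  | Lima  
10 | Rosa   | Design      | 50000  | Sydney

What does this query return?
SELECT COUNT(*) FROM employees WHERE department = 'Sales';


Counting rows where department = 'Sales'


0


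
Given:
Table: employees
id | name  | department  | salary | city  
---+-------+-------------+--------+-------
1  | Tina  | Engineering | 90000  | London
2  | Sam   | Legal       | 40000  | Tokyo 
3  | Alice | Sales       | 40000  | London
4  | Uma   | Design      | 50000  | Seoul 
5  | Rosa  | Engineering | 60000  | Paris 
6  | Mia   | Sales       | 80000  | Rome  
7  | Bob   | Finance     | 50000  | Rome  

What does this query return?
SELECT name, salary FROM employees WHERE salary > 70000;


Filtering: salary > 70000
Matching: 2 rows

2 rows:
Tina, 90000
Mia, 80000


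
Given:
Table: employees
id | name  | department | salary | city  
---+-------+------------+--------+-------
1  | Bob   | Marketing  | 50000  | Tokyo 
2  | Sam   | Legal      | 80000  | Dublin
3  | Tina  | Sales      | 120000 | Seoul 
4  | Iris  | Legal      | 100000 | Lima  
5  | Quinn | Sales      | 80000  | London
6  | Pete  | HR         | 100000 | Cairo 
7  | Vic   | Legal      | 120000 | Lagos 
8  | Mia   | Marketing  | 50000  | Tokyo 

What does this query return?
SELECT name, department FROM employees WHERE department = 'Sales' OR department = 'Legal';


Filtering: department = 'Sales' OR 'Legal'
Matching: 5 rows

5 rows:
Sam, Legal
Tina, Sales
Iris, Legal
Quinn, Sales
Vic, Legal


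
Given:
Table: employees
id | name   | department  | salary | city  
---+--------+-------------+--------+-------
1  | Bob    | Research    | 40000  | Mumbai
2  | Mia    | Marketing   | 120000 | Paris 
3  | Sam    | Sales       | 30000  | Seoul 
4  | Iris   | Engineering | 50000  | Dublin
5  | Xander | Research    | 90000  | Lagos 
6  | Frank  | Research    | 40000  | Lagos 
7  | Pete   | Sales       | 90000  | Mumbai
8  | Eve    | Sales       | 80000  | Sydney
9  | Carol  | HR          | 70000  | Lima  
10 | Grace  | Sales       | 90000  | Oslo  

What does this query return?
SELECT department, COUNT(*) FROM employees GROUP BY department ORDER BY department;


Assigning each row to its department group:
  Bob -> Research
  Mia -> Marketing
  Sam -> Sales
  Iris -> Engineering
  Xander -> Research
  Frank -> Research
  Pete -> Sales
  Eve -> Sales
  Carol -> HR
  Grace -> Sales


5 groups:
Engineering, 1
HR, 1
Marketing, 1
Research, 3
Sales, 4


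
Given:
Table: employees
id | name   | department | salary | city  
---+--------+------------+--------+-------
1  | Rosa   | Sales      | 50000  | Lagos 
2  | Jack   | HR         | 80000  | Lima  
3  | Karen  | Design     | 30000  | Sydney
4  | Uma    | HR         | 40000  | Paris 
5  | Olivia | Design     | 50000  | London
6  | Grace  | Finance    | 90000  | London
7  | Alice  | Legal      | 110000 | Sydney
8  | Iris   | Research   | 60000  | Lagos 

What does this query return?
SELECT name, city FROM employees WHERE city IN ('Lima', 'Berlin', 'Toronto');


Filtering: city IN ('Lima', 'Berlin', 'Toronto')
Matching: 1 rows

1 rows:
Jack, Lima


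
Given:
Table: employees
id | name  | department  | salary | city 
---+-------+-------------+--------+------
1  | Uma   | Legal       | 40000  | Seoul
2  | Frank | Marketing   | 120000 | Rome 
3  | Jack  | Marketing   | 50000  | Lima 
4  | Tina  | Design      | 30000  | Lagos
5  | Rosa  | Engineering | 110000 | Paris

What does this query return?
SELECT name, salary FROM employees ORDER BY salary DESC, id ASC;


Sorting by salary DESC, then id ASC for ties

5 rows:
Frank, 120000
Rosa, 110000
Jack, 50000
Uma, 40000
Tina, 30000


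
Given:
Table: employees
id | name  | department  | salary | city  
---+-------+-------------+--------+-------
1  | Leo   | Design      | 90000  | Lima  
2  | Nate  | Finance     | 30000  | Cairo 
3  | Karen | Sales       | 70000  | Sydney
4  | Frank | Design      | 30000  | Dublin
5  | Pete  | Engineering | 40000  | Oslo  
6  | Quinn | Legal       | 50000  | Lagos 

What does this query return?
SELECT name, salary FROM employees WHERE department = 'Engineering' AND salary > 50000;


Filtering: department = 'Engineering' AND salary > 50000
Matching: 0 rows

Empty result set (0 rows)


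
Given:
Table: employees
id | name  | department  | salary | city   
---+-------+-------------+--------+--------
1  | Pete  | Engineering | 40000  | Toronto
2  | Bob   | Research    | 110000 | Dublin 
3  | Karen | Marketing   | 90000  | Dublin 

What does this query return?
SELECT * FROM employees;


SELECT * returns all 3 rows with all columns

3 rows:
1, Pete, Engineering, 40000, Toronto
2, Bob, Research, 110000, Dublin
3, Karen, Marketing, 90000, Dublin


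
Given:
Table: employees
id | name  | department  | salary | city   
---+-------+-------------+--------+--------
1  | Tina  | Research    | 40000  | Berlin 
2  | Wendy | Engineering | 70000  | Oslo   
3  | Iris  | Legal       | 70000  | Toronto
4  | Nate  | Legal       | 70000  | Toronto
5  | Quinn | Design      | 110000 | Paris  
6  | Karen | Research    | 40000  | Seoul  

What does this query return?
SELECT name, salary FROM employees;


Projecting columns: name, salary

6 rows:
Tina, 40000
Wendy, 70000
Iris, 70000
Nate, 70000
Quinn, 110000
Karen, 40000


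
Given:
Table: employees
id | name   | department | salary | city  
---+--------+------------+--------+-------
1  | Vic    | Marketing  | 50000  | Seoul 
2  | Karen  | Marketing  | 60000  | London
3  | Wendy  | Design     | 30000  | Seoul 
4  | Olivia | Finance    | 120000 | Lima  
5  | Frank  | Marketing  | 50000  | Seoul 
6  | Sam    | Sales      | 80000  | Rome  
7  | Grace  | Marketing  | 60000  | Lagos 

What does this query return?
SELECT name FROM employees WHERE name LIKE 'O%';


LIKE 'O%' matches names starting with 'O'
Matching: 1

1 rows:
Olivia


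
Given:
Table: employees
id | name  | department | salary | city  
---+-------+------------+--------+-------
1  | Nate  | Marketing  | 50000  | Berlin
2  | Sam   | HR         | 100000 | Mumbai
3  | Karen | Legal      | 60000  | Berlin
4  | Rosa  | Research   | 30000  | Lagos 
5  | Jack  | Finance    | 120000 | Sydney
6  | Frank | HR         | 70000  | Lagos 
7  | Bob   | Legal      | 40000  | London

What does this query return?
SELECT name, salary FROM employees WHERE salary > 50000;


Filtering: salary > 50000
Matching: 4 rows

4 rows:
Sam, 100000
Karen, 60000
Jack, 120000
Frank, 70000


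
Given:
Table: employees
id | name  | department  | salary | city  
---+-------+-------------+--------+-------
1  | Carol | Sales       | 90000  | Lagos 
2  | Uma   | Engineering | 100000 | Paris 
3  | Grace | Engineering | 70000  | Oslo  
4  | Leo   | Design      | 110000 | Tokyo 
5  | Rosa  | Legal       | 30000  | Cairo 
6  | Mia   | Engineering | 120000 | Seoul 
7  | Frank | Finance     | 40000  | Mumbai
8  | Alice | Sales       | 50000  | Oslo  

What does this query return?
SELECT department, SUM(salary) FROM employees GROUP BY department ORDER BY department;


Summing salary within each department:
  Design: 110000 = 110000
  Engineering: 100000 + 70000 + 120000 = 290000
  Finance: 40000 = 40000
  Legal: 30000 = 30000
  Sales: 90000 + 50000 = 140000


5 groups:
Design, 110000
Engineering, 290000
Finance, 40000
Legal, 30000
Sales, 140000


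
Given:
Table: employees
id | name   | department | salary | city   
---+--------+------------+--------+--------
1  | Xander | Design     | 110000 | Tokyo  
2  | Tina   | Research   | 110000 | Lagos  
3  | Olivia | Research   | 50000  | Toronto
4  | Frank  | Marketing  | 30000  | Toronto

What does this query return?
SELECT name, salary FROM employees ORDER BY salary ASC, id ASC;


Sorting by salary ASC, then id ASC for ties

4 rows:
Frank, 30000
Olivia, 50000
Xander, 110000
Tina, 110000


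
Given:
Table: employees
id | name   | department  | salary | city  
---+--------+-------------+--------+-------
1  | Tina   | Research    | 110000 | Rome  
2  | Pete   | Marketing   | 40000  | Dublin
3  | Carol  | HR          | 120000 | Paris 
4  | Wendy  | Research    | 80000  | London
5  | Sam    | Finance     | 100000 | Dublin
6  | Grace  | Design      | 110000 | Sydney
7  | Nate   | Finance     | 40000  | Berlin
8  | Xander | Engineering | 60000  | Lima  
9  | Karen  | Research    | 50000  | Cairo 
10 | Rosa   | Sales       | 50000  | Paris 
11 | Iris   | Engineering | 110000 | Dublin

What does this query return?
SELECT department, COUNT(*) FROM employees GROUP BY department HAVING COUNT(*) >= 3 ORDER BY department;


Groups with count >= 3:
  Research: 3 -> PASS
  Design: 1 -> filtered out
  Engineering: 2 -> filtered out
  Finance: 2 -> filtered out
  HR: 1 -> filtered out
  Marketing: 1 -> filtered out
  Sales: 1 -> filtered out


1 groups:
Research, 3


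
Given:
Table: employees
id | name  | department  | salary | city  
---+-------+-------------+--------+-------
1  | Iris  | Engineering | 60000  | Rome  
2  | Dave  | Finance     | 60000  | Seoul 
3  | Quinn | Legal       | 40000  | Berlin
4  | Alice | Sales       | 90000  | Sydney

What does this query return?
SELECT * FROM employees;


SELECT * returns all 4 rows with all columns

4 rows:
1, Iris, Engineering, 60000, Rome
2, Dave, Finance, 60000, Seoul
3, Quinn, Legal, 40000, Berlin
4, Alice, Sales, 90000, Sydney


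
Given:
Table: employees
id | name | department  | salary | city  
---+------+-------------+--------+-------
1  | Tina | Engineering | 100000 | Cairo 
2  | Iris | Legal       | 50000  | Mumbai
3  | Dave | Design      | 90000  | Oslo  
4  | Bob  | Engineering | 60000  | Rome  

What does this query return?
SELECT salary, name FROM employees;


Projecting columns: salary, name

4 rows:
100000, Tina
50000, Iris
90000, Dave
60000, Bob


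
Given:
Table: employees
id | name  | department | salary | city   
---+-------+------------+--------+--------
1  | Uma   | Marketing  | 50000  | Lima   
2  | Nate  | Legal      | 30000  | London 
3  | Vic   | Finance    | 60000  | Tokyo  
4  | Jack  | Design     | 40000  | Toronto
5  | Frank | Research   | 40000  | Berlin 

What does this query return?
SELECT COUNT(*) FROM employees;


COUNT(*) counts all rows

5


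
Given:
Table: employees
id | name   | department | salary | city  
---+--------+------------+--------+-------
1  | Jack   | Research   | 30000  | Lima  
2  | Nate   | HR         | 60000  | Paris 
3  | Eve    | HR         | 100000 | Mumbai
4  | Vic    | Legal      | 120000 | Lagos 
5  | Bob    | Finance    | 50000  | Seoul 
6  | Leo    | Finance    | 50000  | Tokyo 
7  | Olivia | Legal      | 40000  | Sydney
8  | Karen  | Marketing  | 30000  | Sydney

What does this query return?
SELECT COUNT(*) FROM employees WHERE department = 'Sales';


Counting rows where department = 'Sales'


0


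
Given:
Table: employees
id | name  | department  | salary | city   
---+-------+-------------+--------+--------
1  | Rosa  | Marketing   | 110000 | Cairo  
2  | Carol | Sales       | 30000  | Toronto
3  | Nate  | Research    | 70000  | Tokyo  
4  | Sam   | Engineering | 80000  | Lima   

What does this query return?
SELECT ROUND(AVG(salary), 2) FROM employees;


SUM(salary) = 290000
COUNT = 4
ROUND(AVG, 2) = ROUND(290000 / 4, 2) = 72500.0

72500.0


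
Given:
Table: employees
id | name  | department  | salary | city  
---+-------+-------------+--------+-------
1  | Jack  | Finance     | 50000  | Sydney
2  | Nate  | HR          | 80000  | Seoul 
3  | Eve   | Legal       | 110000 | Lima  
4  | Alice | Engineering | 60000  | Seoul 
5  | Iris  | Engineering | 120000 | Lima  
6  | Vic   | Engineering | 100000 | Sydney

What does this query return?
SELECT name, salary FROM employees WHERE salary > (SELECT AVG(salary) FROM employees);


Subquery: AVG(salary) = 86666.67
Filtering: salary > 86666.67
  Eve (110000) -> MATCH
  Iris (120000) -> MATCH
  Vic (100000) -> MATCH


3 rows:
Eve, 110000
Iris, 120000
Vic, 100000


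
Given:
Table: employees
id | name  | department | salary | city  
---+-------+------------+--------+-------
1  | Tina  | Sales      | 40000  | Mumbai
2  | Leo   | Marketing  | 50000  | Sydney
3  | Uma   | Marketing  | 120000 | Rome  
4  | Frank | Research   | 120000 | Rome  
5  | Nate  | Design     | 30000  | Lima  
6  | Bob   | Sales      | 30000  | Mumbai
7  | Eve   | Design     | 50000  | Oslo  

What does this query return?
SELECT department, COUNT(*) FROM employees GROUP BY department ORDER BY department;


Assigning each row to its department group:
  Tina -> Sales
  Leo -> Marketing
  Uma -> Marketing
  Frank -> Research
  Nate -> Design
  Bob -> Sales
  Eve -> Design


4 groups:
Design, 2
Marketing, 2
Research, 1
Sales, 2


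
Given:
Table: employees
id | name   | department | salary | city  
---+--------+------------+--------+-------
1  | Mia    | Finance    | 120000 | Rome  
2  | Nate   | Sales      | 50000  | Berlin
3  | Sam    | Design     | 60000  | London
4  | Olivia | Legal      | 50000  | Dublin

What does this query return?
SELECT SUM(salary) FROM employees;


SUM(salary) = 120000 + 50000 + 60000 + 50000 = 280000

280000


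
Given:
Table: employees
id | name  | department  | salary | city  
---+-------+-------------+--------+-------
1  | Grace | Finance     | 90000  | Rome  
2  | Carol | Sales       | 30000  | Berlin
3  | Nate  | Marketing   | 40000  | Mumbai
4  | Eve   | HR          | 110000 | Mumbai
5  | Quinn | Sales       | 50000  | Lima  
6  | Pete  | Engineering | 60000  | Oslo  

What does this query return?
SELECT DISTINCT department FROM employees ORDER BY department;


All 'department' values (row order): Finance, Sales, Marketing, HR, Sales, Engineering
Removing duplicates leaves 5 unique value(s).

5 values:
Engineering
Finance
HR
Marketing
Sales


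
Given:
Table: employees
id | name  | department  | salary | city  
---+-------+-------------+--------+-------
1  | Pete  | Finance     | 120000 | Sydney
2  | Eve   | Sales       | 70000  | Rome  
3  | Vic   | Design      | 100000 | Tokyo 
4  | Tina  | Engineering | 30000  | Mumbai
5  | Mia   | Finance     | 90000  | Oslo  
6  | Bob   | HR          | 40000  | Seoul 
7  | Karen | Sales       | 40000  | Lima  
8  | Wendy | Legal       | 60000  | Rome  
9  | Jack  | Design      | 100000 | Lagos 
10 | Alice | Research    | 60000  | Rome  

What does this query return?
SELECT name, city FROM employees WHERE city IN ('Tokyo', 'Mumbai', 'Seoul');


Filtering: city IN ('Tokyo', 'Mumbai', 'Seoul')
Matching: 3 rows

3 rows:
Vic, Tokyo
Tina, Mumbai
Bob, Seoul


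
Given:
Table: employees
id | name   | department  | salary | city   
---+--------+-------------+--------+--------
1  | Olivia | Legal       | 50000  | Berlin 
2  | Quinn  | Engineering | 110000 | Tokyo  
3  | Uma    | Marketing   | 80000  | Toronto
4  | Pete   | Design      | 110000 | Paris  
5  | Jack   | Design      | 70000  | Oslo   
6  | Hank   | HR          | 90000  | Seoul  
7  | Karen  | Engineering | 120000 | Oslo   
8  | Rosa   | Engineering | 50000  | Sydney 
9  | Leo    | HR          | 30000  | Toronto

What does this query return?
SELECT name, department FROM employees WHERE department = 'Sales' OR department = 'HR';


Filtering: department = 'Sales' OR 'HR'
Matching: 2 rows

2 rows:
Hank, HR
Leo, HR
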